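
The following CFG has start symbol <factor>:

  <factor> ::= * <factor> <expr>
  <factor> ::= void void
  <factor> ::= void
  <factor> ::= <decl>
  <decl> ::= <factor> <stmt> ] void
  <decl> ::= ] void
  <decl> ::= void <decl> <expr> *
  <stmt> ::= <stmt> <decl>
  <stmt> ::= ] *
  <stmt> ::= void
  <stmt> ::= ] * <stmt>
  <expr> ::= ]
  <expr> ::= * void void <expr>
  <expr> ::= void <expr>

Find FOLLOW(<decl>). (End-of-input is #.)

{ #, *, ], void }

In <factor> ::= <decl>: <decl> is at the end, add FOLLOW(<factor>) = { #, *, ], void }.
In <decl> ::= void <decl> <expr> *: add FIRST(<expr> *) = { *, ], void }.
In <stmt> ::= <stmt> <decl>: <decl> is at the end, add FOLLOW(<stmt>) = { *, ], void }.
Union: FOLLOW(<decl>) = { #, *, ], void }.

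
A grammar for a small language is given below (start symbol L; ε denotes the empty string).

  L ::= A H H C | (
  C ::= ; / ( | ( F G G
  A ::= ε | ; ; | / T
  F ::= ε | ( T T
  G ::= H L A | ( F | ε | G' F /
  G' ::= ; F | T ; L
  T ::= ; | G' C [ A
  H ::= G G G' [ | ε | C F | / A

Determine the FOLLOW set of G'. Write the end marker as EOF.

{ (, /, ;, [ }

In G ::= G' F /: add FIRST(F /) = { (, / }.
In T ::= G' C [ A: add FIRST(C [ A) = { (, ; }.
In H ::= G G G' [: add FIRST([) = { [ }.
Union: FOLLOW(G') = { (, /, ;, [ }.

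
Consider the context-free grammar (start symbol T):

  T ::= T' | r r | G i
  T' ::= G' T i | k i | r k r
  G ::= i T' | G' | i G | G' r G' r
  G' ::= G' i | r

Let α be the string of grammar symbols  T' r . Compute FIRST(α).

{ k, r }

Add FIRST(T') = { k, r }; T' is not nullable, stop.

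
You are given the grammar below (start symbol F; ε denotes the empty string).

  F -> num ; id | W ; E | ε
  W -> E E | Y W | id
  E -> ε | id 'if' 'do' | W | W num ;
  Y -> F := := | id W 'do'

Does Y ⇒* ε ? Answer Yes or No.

Nullable nonterminals: E, F, W.
No production of Y has an RHS whose symbols are all nullable, so Y is not nullable.

No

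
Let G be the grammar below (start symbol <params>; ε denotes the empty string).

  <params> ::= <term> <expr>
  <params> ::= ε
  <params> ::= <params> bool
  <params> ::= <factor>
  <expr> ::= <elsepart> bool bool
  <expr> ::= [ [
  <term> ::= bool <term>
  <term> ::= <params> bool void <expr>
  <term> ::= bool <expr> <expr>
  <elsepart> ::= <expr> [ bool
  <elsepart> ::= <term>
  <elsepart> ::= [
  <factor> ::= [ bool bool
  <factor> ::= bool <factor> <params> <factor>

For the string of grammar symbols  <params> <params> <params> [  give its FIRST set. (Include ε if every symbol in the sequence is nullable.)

Add FIRST(<params>)\{ε} = { [, bool }; <params> is nullable, continue.
Add FIRST(<params>)\{ε} = { [, bool }; <params> is nullable, continue.
Add FIRST(<params>)\{ε} = { [, bool }; <params> is nullable, continue.
[ is a terminal; add {[} and stop.

{ [, bool }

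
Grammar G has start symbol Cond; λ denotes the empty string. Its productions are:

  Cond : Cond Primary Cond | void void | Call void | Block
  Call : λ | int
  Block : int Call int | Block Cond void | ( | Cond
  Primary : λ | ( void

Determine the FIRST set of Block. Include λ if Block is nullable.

{ (, int, void }

Block : int Call int contributes {int}.
From Block : Block Cond void: add FIRST(Block) = { (, int, void }.
Block : ( contributes {(}.
From Block : Cond: add FIRST(Cond) = { (, int, void }.
Union: FIRST(Block) = { (, int, void }.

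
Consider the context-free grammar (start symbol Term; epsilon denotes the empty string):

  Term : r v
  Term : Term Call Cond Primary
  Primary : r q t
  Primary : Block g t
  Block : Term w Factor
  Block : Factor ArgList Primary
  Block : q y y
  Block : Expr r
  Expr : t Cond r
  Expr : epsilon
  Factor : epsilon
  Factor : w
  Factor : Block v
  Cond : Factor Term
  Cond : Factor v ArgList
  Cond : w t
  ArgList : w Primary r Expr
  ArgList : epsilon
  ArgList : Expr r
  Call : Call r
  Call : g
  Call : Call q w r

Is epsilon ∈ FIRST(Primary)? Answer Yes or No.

No

Nullable nonterminals: ArgList, Expr, Factor.
No production of Primary has an RHS whose symbols are all nullable, so Primary is not nullable.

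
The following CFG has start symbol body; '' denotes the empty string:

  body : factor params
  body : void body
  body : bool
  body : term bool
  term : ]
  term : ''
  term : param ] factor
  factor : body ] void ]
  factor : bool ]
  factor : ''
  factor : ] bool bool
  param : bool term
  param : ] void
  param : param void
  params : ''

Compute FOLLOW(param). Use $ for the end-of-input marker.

{ ], void }

In term : param ] factor: add FIRST(] factor) = { ] }.
In param : param void: add FIRST(void) = { void }.
Union: FOLLOW(param) = { ], void }.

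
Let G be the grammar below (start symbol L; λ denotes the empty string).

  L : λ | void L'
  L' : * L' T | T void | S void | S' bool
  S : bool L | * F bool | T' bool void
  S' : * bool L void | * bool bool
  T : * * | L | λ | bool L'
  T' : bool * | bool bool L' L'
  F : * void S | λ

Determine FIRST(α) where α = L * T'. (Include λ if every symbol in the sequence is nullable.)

{ *, void }

Add FIRST(L)\{λ} = { void }; L is nullable, continue.
* is a terminal; add {*} and stop.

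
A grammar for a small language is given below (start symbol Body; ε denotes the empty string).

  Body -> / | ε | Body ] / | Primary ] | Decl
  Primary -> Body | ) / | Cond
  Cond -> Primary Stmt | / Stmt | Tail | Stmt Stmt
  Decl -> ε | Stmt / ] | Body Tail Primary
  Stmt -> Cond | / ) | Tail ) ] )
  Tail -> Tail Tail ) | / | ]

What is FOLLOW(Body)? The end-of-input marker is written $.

Body is the start symbol, so $ ∈ FOLLOW(Body).
In Body -> Body ] /: add FIRST(] /) = { ] }.
In Primary -> Body: Body is at the end, add FOLLOW(Primary) = { $, ), /, ] }.
In Decl -> Body Tail Primary: add FIRST(Tail Primary) = { /, ] }.
Union: FOLLOW(Body) = { $, ), /, ] }.

{ $, ), /, ] }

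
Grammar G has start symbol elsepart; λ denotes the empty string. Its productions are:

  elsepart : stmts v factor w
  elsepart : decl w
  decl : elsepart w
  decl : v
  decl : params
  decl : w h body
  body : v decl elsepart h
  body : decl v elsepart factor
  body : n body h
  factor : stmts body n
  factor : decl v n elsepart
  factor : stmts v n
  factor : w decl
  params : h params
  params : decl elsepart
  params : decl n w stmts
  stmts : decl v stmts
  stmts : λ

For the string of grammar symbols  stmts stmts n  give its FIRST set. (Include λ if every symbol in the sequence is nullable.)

{ h, n, v, w }

Add FIRST(stmts)\{λ} = { h, v, w }; stmts is nullable, continue.
Add FIRST(stmts)\{λ} = { h, v, w }; stmts is nullable, continue.
n is a terminal; add {n} and stop.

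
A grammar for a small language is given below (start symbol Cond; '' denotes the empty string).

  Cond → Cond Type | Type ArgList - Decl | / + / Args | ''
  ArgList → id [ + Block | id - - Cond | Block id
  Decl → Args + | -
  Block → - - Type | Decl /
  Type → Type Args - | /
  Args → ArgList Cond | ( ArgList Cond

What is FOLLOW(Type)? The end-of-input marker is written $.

In Cond → Cond Type: Type is at the end, add FOLLOW(Cond) = { $, +, -, / }.
In Cond → Type ArgList - Decl: add FIRST(ArgList - Decl) = { (, -, id }.
In Block → - - Type: Type is at the end, add FOLLOW(Block) = { $, +, -, /, id }.
In Type → Type Args -: add FIRST(Args -) = { (, -, id }.
Union: FOLLOW(Type) = { $, (, +, -, /, id }.

{ $, (, +, -, /, id }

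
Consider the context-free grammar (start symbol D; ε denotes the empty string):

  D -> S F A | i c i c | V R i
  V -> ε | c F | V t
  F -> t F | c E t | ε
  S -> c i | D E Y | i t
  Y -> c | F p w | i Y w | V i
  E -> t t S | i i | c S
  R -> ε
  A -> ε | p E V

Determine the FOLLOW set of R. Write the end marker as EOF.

{ i }

In D -> V R i: add FIRST(i) = { i }.
Union: FOLLOW(R) = { i }.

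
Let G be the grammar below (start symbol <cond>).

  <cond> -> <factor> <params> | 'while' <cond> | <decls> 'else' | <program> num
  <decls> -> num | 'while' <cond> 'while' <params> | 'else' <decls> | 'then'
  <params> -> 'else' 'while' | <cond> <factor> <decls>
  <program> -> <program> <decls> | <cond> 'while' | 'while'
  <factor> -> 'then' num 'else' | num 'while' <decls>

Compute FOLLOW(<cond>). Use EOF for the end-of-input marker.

<cond> is the start symbol, so EOF ∈ FOLLOW(<cond>).
In <cond> -> 'while' <cond>: <cond> is at the end, add FOLLOW(<cond>) = { EOF, 'then', 'while', num }.
In <decls> -> 'while' <cond> 'while' <params>: add FIRST('while' <params>) = { 'while' }.
In <params> -> <cond> <factor> <decls>: add FIRST(<factor> <decls>) = { 'then', num }.
In <program> -> <cond> 'while': add FIRST('while') = { 'while' }.
Union: FOLLOW(<cond>) = { EOF, 'then', 'while', num }.

{ EOF, 'then', 'while', num }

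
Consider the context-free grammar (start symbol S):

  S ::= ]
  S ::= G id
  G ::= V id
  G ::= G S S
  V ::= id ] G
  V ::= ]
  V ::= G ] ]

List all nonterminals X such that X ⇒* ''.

{ } (none)

No nonterminal has an empty production or an RHS whose symbols are all nullable.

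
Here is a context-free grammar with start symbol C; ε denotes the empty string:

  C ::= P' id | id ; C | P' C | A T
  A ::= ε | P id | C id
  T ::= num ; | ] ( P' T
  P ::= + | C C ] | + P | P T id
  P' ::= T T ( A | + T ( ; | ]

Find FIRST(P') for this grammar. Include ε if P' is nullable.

{ +, ], num }

From P' ::= T T ( A: add FIRST(T) = { ], num }.
P' ::= + T ( ; contributes {+}.
P' ::= ] contributes {]}.
Union: FIRST(P') = { +, ], num }.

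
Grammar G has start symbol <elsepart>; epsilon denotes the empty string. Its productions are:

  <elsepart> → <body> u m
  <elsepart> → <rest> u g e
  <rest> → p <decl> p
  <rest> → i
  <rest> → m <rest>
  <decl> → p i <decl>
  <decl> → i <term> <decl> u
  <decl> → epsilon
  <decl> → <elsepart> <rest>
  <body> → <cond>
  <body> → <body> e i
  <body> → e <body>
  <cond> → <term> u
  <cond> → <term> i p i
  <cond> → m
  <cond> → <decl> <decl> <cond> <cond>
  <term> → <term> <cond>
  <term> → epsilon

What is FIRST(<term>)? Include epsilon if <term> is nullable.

{ e, i, m, p, u, epsilon }

From <term> → <term> <cond>: <term> nullable, take FIRST(<term>) ∪ FIRST(<cond>) = { e, i, m, p, u }.
<term> → epsilon contributes epsilon.
Union: FIRST(<term>) = { e, i, m, p, u, epsilon }.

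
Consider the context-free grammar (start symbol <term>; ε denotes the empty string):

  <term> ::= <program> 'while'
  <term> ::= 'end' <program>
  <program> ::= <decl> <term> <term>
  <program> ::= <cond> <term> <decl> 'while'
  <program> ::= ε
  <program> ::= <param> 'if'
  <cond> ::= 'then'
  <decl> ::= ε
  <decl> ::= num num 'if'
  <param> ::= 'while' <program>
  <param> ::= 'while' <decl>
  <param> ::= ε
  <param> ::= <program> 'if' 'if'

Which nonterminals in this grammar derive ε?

Directly nullable (have an ε-production): <program>, <decl>, <param>.
No other nonterminal has a production whose RHS symbols are all nullable.

{ <decl>, <param>, <program> }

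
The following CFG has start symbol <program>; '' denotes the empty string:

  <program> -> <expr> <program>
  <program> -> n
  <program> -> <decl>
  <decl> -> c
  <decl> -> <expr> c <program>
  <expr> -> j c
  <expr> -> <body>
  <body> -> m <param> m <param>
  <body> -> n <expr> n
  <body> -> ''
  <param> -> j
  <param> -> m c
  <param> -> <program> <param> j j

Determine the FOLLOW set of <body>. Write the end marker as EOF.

In <expr> -> <body>: <body> is at the end, add FOLLOW(<expr>) = { c, j, m, n }.
Union: FOLLOW(<body>) = { c, j, m, n }.

{ c, j, m, n }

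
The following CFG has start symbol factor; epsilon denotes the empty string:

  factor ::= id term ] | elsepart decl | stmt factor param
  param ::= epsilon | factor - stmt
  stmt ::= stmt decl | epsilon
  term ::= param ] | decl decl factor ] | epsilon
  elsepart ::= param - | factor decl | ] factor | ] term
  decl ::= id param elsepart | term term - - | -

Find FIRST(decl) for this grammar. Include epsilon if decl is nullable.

decl ::= id param elsepart contributes {id}.
From decl ::= term term - -: term, term nullable, take FIRST(term) ∪ FIRST(term) ∪ {-} = { -, ], id }.
decl ::= - contributes {-}.
Union: FIRST(decl) = { -, ], id }.

{ -, ], id }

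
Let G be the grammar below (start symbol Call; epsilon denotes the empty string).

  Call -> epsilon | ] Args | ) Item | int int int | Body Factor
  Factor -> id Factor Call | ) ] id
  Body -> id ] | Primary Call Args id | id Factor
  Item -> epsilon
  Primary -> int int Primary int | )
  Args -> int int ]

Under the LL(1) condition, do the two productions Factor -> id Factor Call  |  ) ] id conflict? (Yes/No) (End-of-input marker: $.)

No

FIRST(id Factor Call) = { id } and FIRST() ] id) = { ) }.
The FIRST sets are disjoint and neither alternative is nullable — no conflict.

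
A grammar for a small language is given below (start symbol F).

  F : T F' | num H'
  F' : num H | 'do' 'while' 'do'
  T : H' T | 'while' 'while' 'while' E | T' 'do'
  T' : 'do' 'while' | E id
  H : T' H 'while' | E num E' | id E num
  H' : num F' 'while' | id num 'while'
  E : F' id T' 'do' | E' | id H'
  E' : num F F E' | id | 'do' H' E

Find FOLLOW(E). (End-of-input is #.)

In T : 'while' 'while' 'while' E: E is at the end, add FOLLOW(T) = { 'do', num }.
In T' : E id: add FIRST(id) = { id }.
In H : E num E': add FIRST(num E') = { num }.
In H : id E num: add FIRST(num) = { num }.
In E' : 'do' H' E: E is at the end, add FOLLOW(E') = { #, 'do', 'while', id, num }.
Union: FOLLOW(E) = { #, 'do', 'while', id, num }.

{ #, 'do', 'while', id, num }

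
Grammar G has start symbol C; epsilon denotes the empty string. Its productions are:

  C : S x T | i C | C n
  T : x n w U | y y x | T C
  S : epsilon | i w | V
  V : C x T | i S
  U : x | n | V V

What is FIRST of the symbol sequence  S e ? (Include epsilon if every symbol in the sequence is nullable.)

{ e, i, x }

Add FIRST(S)\{epsilon} = { i, x }; S is nullable, continue.
e is a terminal; add {e} and stop.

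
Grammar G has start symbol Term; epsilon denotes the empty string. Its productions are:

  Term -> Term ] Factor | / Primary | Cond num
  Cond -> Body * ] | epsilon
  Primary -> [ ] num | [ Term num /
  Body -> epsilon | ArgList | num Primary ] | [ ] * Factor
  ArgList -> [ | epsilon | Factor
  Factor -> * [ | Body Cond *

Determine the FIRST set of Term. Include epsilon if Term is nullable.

From Term -> Term ] Factor: add FIRST(Term) = { *, /, [, num }.
Term -> / Primary contributes {/}.
From Term -> Cond num: Cond nullable, take FIRST(Cond) ∪ {num} = { *, [, num }.
Union: FIRST(Term) = { *, /, [, num }.

{ *, /, [, num }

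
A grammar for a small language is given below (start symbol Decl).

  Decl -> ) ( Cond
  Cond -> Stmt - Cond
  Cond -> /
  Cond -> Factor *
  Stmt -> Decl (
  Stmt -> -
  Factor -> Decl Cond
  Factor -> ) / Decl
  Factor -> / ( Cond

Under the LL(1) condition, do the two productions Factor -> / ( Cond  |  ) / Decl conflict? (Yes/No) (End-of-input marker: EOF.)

FIRST(/ ( Cond) = { / } and FIRST() / Decl) = { ) }.
The FIRST sets are disjoint and neither alternative is nullable — no conflict.

No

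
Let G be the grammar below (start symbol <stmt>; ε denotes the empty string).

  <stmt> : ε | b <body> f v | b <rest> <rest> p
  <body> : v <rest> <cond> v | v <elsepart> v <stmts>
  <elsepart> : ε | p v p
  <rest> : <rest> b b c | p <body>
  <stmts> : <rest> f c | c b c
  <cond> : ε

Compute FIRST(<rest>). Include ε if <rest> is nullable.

{ p }

From <rest> : <rest> b b c: add FIRST(<rest>) = { p }.
<rest> : p <body> contributes {p}.
Union: FIRST(<rest>) = { p }.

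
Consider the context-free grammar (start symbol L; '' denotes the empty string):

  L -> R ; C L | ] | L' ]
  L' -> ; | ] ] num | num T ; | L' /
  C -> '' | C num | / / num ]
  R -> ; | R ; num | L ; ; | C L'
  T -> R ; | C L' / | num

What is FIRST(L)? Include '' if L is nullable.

{ /, ;, ], num }

From L -> R ; C L: add FIRST(R) = { /, ;, ], num }.
L -> ] contributes {]}.
From L -> L' ]: add FIRST(L') = { ;, ], num }.
Union: FIRST(L) = { /, ;, ], num }.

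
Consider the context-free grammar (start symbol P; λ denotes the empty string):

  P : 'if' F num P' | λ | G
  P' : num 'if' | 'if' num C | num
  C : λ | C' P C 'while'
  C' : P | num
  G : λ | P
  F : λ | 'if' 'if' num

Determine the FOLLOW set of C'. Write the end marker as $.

In C : C' P C 'while': add FIRST(P C 'while') = { 'if', 'while', num }.
Union: FOLLOW(C') = { 'if', 'while', num }.

{ 'if', 'while', num }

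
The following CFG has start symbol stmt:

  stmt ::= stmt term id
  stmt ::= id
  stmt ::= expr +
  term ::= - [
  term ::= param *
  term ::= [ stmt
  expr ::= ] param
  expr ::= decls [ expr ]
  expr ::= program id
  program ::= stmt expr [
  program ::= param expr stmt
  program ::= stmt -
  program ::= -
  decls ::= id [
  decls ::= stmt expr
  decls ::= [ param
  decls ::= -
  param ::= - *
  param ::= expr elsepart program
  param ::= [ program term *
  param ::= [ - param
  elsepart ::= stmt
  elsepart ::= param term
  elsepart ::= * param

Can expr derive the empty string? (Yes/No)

No nonterminal in this grammar is nullable.
No production of expr has an RHS whose symbols are all nullable, so expr is not nullable.

No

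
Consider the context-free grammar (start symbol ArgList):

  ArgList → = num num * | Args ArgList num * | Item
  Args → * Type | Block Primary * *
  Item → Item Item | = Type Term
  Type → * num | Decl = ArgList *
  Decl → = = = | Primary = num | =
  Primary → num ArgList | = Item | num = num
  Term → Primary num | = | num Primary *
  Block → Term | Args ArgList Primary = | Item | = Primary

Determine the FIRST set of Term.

{ =, num }

From Term → Primary num: add FIRST(Primary) = { =, num }.
Term → = contributes {=}.
Term → num Primary * contributes {num}.
Union: FIRST(Term) = { =, num }.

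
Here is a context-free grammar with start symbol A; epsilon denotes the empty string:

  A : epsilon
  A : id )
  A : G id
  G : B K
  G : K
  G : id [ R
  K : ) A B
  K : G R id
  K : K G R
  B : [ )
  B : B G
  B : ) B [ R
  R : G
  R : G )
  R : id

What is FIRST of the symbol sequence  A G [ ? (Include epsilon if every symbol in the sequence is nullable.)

{ ), [, id }

Add FIRST(A)\{epsilon} = { ), [, id }; A is nullable, continue.
Add FIRST(G) = { ), [, id }; G is not nullable, stop.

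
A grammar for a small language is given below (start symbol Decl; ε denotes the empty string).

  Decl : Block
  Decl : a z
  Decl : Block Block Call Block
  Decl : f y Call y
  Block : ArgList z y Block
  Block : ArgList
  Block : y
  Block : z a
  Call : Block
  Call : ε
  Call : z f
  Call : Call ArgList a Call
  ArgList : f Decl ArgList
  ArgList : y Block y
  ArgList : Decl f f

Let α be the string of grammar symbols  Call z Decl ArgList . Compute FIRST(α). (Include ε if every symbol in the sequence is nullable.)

Add FIRST(Call)\{ε} = { a, f, y, z }; Call is nullable, continue.
z is a terminal; add {z} and stop.

{ a, f, y, z }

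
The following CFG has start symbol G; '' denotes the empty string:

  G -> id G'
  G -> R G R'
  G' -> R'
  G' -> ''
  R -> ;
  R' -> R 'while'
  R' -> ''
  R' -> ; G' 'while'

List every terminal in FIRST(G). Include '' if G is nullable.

G -> id G' contributes {id}.
From G -> R G R': add FIRST(R) = { ; }.
Union: FIRST(G) = { ;, id }.

{ ;, id }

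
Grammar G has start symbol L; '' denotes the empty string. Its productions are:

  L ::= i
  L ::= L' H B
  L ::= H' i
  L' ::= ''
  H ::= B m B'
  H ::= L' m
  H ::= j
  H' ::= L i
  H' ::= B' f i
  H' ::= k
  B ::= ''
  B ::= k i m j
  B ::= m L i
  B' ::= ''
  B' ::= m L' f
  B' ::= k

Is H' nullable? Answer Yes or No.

Nullable nonterminals: B, B', L'.
No production of H' has an RHS whose symbols are all nullable, so H' is not nullable.

No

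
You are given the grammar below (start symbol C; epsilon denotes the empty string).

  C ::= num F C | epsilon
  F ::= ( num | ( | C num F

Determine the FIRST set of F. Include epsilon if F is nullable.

F ::= ( num contributes {(}.
F ::= ( contributes {(}.
From F ::= C num F: C nullable, take FIRST(C) ∪ {num} = { num }.
Union: FIRST(F) = { (, num }.

{ (, num }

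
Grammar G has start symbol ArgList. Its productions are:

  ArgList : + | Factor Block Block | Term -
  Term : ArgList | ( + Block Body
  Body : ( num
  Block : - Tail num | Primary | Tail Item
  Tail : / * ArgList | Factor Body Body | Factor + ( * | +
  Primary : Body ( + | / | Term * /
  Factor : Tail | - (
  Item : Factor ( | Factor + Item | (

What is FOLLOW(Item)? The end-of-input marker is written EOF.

{ EOF, (, *, +, -, /, num }

In Block : Tail Item: Item is at the end, add FOLLOW(Block) = { EOF, (, *, +, -, /, num }.
In Item : Factor + Item: Item is at the end, add FOLLOW(Item) = { EOF, (, *, +, -, /, num }.
Union: FOLLOW(Item) = { EOF, (, *, +, -, /, num }.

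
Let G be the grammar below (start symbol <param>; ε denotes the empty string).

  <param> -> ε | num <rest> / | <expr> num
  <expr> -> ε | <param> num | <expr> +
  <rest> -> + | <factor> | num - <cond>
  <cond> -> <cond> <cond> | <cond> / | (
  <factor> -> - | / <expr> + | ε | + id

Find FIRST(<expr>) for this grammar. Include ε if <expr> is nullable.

<expr> -> ε contributes ε.
From <expr> -> <param> num: <param> nullable, take FIRST(<param>) ∪ {num} = { +, num }.
From <expr> -> <expr> +: <expr> nullable, take FIRST(<expr>) ∪ {+} = { +, num }.
Union: FIRST(<expr>) = { +, num, ε }.

{ +, num, ε }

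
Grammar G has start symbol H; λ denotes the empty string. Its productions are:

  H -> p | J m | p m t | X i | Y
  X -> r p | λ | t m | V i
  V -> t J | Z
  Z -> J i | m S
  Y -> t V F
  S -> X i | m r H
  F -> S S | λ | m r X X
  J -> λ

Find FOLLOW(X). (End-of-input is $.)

{ $, i, m, r, t }

In H -> X i: add FIRST(i) = { i }.
In S -> X i: add FIRST(i) = { i }.
In F -> m r X X: add FIRST(X)\{λ} = { i, m, r, t }.
  Since X is nullable, also add FOLLOW(F) = { $, i, m, r, t }.
In F -> m r X X: X is at the end, add FOLLOW(F) = { $, i, m, r, t }.
Union: FOLLOW(X) = { $, i, m, r, t }.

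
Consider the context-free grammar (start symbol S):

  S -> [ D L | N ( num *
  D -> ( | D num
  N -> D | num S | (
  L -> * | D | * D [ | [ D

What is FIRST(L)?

{ (, *, [ }

L -> * contributes {*}.
From L -> D: add FIRST(D) = { ( }.
L -> * D [ contributes {*}.
L -> [ D contributes {[}.
Union: FIRST(L) = { (, *, [ }.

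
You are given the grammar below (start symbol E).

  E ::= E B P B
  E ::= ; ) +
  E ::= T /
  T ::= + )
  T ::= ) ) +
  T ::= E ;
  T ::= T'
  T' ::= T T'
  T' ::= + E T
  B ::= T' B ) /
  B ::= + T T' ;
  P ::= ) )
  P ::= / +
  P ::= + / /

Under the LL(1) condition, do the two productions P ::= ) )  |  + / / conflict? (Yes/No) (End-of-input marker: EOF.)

No

FIRST() )) = { ) } and FIRST(+ / /) = { + }.
The FIRST sets are disjoint and neither alternative is nullable — no conflict.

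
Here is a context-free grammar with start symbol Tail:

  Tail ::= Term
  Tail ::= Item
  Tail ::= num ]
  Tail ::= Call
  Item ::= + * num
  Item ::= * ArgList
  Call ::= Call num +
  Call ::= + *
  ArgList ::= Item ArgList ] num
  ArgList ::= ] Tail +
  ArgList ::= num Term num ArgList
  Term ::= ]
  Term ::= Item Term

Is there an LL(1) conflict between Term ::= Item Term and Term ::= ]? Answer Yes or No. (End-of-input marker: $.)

No

FIRST(Item Term) = { *, + } and FIRST(]) = { ] }.
The FIRST sets are disjoint and neither alternative is nullable — no conflict.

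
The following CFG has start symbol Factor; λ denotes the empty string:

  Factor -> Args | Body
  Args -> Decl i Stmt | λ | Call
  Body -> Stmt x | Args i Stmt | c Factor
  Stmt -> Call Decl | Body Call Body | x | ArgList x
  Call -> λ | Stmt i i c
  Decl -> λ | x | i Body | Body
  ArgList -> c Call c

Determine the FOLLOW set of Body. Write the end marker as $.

{ $, c, i, x }

In Factor -> Body: Body is at the end, add FOLLOW(Factor) = { $, c, i, x }.
In Stmt -> Body Call Body: add FIRST(Call Body) = { c, i, x }.
In Stmt -> Body Call Body: Body is at the end, add FOLLOW(Stmt) = { $, c, i, x }.
In Decl -> i Body: Body is at the end, add FOLLOW(Decl) = { $, c, i, x }.
In Decl -> Body: Body is at the end, add FOLLOW(Decl) = { $, c, i, x }.
Union: FOLLOW(Body) = { $, c, i, x }.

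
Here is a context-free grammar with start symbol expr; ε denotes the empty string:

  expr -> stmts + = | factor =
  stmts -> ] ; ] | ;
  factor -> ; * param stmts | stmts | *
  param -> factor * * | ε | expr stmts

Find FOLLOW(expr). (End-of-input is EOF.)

expr is the start symbol, so EOF ∈ FOLLOW(expr).
In param -> expr stmts: add FIRST(stmts) = { ;, ] }.
Union: FOLLOW(expr) = { EOF, ;, ] }.

{ EOF, ;, ] }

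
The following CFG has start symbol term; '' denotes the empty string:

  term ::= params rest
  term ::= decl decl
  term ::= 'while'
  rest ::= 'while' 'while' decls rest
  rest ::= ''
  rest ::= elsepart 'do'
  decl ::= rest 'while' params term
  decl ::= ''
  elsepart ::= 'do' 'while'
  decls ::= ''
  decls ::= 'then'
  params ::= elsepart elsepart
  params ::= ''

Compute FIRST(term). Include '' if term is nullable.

From term ::= params rest: params, rest nullable, take FIRST(params) ∪ FIRST(rest) = { 'do', 'while' }; also '' since the whole RHS is nullable.
From term ::= decl decl: decl, decl nullable, take FIRST(decl) ∪ FIRST(decl) = { 'do', 'while' }; also '' since the whole RHS is nullable.
term ::= 'while' contributes {'while'}.
Union: FIRST(term) = { 'do', 'while', '' }.

{ 'do', 'while', '' }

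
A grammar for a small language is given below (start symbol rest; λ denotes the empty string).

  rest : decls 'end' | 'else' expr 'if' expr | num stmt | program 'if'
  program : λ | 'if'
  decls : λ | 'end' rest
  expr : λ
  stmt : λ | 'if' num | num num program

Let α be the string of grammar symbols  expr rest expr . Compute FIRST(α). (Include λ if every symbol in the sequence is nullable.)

Add FIRST(expr)\{λ} = {  }; expr is nullable, continue.
Add FIRST(rest) = { 'else', 'end', 'if', num }; rest is not nullable, stop.

{ 'else', 'end', 'if', num }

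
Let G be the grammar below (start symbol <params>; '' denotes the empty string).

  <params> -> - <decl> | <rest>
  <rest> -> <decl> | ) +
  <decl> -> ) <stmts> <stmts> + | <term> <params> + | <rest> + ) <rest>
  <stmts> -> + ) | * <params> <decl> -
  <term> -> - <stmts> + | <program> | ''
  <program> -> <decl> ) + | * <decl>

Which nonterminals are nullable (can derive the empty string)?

Directly nullable (have an ''-production): <term>.
No other nonterminal has a production whose RHS symbols are all nullable.

{ <term> }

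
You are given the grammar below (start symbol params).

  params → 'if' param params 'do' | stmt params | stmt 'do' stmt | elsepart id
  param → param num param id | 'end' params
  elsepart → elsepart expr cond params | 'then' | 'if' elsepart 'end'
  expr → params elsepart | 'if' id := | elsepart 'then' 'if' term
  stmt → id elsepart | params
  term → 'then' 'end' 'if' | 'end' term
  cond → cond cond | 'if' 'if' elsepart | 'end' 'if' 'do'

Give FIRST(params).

params → 'if' param params 'do' contributes {'if'}.
From params → stmt params: add FIRST(stmt) = { 'if', 'then', id }.
From params → stmt 'do' stmt: add FIRST(stmt) = { 'if', 'then', id }.
From params → elsepart id: add FIRST(elsepart) = { 'if', 'then' }.
Union: FIRST(params) = { 'if', 'then', id }.

{ 'if', 'then', id }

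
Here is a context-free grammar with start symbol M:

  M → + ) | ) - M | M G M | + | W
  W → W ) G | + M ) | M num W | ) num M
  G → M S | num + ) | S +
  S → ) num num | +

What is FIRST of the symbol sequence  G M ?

{ ), +, num }

Add FIRST(G) = { ), +, num }; G is not nullable, stop.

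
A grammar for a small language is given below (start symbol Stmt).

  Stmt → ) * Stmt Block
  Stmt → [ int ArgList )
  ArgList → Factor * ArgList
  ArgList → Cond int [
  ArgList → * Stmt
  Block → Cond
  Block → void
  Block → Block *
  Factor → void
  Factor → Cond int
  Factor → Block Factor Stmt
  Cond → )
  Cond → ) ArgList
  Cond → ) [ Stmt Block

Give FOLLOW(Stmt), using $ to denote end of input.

{ $, ), *, [, int, void }

Stmt is the start symbol, so $ ∈ FOLLOW(Stmt).
In Stmt → ) * Stmt Block: add FIRST(Block) = { ), void }.
In ArgList → * Stmt: Stmt is at the end, add FOLLOW(ArgList) = { $, ), *, [, int, void }.
In Factor → Block Factor Stmt: Stmt is at the end, add FOLLOW(Factor) = { ), *, [ }.
In Cond → ) [ Stmt Block: add FIRST(Block) = { ), void }.
Union: FOLLOW(Stmt) = { $, ), *, [, int, void }.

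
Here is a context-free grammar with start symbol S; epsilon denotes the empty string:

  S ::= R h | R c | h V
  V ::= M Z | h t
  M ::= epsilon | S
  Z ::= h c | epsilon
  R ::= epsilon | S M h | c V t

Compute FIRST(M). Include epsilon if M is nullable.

M ::= epsilon contributes epsilon.
From M ::= S: add FIRST(S) = { c, h }.
Union: FIRST(M) = { c, h, epsilon }.

{ c, h, epsilon }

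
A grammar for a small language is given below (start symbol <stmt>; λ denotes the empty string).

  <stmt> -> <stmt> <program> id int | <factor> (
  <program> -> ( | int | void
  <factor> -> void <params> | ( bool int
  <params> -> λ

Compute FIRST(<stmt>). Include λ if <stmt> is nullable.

From <stmt> -> <stmt> <program> id int: add FIRST(<stmt>) = { (, void }.
From <stmt> -> <factor> (: add FIRST(<factor>) = { (, void }.
Union: FIRST(<stmt>) = { (, void }.

{ (, void }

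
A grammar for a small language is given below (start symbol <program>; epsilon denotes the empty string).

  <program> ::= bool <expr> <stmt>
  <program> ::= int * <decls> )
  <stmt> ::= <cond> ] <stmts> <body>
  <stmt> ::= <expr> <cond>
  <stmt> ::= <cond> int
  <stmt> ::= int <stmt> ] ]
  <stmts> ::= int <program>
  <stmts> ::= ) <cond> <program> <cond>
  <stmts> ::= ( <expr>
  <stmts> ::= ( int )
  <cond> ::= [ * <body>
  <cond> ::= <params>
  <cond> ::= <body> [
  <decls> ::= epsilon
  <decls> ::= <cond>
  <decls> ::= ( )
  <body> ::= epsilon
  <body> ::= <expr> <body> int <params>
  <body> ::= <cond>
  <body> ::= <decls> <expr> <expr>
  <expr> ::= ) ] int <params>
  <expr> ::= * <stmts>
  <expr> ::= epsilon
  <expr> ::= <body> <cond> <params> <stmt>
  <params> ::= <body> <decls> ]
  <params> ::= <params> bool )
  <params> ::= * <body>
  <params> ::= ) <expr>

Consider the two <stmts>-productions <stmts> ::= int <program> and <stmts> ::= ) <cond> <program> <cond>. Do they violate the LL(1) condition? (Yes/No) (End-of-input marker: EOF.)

No

FIRST(int <program>) = { int } and FIRST() <cond> <program> <cond>) = { ) }.
The FIRST sets are disjoint and neither alternative is nullable — no conflict.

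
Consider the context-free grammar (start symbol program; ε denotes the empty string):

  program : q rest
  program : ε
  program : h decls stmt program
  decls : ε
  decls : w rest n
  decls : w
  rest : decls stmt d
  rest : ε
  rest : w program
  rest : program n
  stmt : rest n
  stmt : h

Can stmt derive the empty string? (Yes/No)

No

Nullable nonterminals: decls, program, rest.
No production of stmt has an RHS whose symbols are all nullable, so stmt is not nullable.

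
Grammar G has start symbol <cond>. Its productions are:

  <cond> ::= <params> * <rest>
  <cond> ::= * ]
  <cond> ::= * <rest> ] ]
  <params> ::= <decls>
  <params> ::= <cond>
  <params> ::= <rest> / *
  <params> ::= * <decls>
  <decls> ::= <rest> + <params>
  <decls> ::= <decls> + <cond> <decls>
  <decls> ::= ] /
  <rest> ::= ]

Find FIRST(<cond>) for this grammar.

{ *, ] }

From <cond> ::= <params> * <rest>: add FIRST(<params>) = { *, ] }.
<cond> ::= * ] contributes {*}.
<cond> ::= * <rest> ] ] contributes {*}.
Union: FIRST(<cond>) = { *, ] }.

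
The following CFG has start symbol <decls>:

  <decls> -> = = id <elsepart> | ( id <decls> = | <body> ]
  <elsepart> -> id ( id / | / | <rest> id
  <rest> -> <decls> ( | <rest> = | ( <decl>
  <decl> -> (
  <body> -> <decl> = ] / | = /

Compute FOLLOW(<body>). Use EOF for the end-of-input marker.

{ ] }

In <decls> -> <body> ]: add FIRST(]) = { ] }.
Union: FOLLOW(<body>) = { ] }.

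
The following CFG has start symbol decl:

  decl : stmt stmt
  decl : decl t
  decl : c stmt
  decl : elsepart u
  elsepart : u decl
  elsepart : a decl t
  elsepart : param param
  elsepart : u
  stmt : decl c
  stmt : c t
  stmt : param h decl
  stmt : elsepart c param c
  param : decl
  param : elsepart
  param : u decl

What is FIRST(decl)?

{ a, c, u }

From decl : stmt stmt: add FIRST(stmt) = { a, c, u }.
From decl : decl t: add FIRST(decl) = { a, c, u }.
decl : c stmt contributes {c}.
From decl : elsepart u: add FIRST(elsepart) = { a, c, u }.
Union: FIRST(decl) = { a, c, u }.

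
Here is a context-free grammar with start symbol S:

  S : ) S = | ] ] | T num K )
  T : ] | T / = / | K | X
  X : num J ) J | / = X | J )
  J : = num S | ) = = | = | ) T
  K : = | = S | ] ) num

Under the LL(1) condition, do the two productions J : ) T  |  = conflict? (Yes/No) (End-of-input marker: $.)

No

FIRST() T) = { ) } and FIRST(=) = { = }.
The FIRST sets are disjoint and neither alternative is nullable — no conflict.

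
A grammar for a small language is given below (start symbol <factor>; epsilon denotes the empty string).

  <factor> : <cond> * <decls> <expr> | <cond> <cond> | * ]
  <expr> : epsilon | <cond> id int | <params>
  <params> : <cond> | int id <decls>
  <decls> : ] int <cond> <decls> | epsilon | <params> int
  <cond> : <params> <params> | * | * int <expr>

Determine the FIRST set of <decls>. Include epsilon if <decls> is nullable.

{ *, ], int, epsilon }

<decls> : ] int <cond> <decls> contributes {]}.
<decls> : epsilon contributes epsilon.
From <decls> : <params> int: add FIRST(<params>) = { *, int }.
Union: FIRST(<decls>) = { *, ], int, epsilon }.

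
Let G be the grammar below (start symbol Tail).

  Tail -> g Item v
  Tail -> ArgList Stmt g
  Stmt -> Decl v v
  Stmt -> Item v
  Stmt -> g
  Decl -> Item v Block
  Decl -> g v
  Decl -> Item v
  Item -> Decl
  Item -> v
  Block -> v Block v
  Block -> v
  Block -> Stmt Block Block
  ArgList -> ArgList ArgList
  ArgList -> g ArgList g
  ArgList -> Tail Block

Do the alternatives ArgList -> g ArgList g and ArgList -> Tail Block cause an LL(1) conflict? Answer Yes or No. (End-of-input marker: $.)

FIRST(g ArgList g) = { g } and FIRST(Tail Block) = { g }.
Both contain g, so the two alternatives are not disjoint — LL(1) conflict.

Yes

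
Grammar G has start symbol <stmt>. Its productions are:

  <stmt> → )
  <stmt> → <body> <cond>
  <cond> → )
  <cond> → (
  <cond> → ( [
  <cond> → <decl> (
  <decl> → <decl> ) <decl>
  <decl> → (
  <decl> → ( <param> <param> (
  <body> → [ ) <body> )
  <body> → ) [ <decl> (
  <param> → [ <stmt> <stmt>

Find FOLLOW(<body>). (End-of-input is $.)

In <stmt> → <body> <cond>: add FIRST(<cond>) = { (, ) }.
In <body> → [ ) <body> ): add FIRST()) = { ) }.
Union: FOLLOW(<body>) = { (, ) }.

{ (, ) }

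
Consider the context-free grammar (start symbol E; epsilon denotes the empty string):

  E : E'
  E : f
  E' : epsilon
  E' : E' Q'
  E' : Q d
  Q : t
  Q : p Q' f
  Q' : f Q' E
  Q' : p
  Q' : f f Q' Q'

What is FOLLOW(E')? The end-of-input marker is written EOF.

{ EOF, f, p, t }

In E : E': E' is at the end, add FOLLOW(E) = { EOF, f, p, t }.
In E' : E' Q': add FIRST(Q') = { f, p }.
Union: FOLLOW(E') = { EOF, f, p, t }.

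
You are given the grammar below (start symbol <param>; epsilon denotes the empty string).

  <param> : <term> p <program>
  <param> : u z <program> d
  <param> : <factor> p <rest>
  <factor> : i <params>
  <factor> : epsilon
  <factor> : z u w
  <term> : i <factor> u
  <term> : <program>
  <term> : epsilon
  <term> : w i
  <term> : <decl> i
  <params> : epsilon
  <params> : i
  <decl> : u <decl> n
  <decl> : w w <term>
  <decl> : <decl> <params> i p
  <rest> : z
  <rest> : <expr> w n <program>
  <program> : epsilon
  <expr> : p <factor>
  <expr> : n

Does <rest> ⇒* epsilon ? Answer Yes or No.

Nullable nonterminals: <factor>, <params>, <program>, <term>.
No production of <rest> has an RHS whose symbols are all nullable, so <rest> is not nullable.

No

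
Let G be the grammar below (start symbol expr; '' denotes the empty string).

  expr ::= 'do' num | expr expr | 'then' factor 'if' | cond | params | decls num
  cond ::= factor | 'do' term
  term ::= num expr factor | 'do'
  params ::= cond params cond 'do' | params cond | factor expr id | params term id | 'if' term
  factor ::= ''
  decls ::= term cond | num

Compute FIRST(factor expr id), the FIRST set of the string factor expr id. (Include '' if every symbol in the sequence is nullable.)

{ 'do', 'if', 'then', id, num }

Add FIRST(factor)\{''} = {  }; factor is nullable, continue.
Add FIRST(expr)\{''} = { 'do', 'if', 'then', id, num }; expr is nullable, continue.
id is a terminal; add {id} and stop.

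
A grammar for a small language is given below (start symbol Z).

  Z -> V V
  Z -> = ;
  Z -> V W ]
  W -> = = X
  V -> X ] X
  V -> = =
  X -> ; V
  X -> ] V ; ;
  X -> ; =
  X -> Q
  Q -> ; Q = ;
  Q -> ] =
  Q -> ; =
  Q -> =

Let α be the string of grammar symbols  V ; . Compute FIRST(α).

{ ;, =, ] }

Add FIRST(V) = { ;, =, ] }; V is not nullable, stop.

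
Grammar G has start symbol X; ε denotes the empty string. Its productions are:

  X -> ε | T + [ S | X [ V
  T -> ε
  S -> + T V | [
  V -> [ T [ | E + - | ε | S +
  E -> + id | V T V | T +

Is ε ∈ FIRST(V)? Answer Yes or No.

V has an ε-production, so V ⇒ ε.

Yes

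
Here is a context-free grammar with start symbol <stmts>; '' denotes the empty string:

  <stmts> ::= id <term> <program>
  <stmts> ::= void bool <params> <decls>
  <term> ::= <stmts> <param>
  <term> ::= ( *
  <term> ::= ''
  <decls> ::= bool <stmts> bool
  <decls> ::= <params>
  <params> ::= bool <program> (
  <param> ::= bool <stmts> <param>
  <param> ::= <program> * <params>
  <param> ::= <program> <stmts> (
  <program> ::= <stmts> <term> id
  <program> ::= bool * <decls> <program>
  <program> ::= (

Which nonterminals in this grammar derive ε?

Directly nullable (have an ''-production): <term>.
No other nonterminal has a production whose RHS symbols are all nullable.

{ <term> }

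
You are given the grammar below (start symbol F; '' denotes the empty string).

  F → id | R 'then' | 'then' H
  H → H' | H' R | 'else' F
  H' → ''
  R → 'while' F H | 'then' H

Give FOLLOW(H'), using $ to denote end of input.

In H → H': H' is at the end, add FOLLOW(H) = { $, 'else', 'then', 'while' }.
In H → H' R: add FIRST(R) = { 'then', 'while' }.
Union: FOLLOW(H') = { $, 'else', 'then', 'while' }.

{ $, 'else', 'then', 'while' }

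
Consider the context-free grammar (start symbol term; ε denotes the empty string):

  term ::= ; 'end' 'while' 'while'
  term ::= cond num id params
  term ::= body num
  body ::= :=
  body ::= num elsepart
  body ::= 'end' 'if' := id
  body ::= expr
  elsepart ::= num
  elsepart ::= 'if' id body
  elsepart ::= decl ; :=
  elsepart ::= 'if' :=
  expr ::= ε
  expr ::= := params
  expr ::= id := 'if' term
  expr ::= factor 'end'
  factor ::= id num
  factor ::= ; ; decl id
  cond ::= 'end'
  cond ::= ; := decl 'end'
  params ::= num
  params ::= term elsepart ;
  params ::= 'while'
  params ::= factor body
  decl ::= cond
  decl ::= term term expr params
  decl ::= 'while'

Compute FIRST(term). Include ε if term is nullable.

{ 'end', :=, ;, id, num }

term ::= ; 'end' 'while' 'while' contributes {;}.
From term ::= cond num id params: add FIRST(cond) = { 'end', ; }.
From term ::= body num: body nullable, take FIRST(body) ∪ {num} = { 'end', :=, ;, id, num }.
Union: FIRST(term) = { 'end', :=, ;, id, num }.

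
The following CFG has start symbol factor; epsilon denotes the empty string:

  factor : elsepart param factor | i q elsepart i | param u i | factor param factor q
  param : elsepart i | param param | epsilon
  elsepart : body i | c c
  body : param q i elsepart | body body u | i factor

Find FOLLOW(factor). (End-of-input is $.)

factor is the start symbol, so $ ∈ FOLLOW(factor).
In factor : elsepart param factor: factor is at the end, add FOLLOW(factor) = { $, c, i, q, u }.
In factor : factor param factor q: add FIRST(param factor q) = { c, i, q, u }.
In factor : factor param factor q: add FIRST(q) = { q }.
In body : i factor: factor is at the end, add FOLLOW(body) = { c, i, q, u }.
Union: FOLLOW(factor) = { $, c, i, q, u }.

{ $, c, i, q, u }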